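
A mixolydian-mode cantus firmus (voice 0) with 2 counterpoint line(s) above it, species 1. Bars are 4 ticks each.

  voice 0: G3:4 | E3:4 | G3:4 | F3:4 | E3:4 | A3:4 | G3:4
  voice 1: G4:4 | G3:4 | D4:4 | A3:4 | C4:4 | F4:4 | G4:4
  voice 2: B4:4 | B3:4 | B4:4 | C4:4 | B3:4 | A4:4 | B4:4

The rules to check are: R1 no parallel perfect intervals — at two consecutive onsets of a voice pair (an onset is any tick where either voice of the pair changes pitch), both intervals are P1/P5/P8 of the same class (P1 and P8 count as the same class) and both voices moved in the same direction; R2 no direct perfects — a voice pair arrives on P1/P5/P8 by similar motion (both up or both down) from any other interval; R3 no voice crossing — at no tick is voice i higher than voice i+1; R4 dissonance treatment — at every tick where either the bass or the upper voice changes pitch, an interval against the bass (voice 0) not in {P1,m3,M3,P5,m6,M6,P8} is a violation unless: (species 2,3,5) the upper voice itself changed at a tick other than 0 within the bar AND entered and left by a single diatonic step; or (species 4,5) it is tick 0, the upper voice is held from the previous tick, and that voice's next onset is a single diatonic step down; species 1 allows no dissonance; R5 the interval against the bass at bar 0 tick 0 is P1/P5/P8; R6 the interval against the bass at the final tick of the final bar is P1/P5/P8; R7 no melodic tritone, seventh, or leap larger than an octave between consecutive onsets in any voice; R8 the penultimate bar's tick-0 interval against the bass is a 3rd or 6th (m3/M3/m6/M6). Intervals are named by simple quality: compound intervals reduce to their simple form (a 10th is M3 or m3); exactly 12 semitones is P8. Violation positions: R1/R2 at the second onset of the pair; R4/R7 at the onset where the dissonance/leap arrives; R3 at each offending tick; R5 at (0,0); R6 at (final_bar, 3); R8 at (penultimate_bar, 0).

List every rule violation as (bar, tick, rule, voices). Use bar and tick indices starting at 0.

bar 0: v0=G3 v1=G4 v2=B4 downbeat M3
bar 1: v0=E3 v1=G3 v2=B3 downbeat P5
bar 2: v0=G3 v1=D4 v2=B4 downbeat M3
bar 3: v0=F3 v1=A3 v2=C4 downbeat P5
bar 4: v0=E3 v1=C4 v2=B3 downbeat P5
bar 5: v0=A3 v1=F4 v2=A4 downbeat P8
bar 6: v0=G3 v1=G4 v2=B4 downbeat M3
  -> R5 @ bar 0 tick 0 v(0, 2): opens on M3
  -> R2 @ bar 1 tick 0 v(0, 2): G3/B4 M3 -> E3/B3 P5 similar
  -> R2 @ bar 2 tick 0 v(0, 1): E3/G3 m3 -> G3/D4 P5 similar
  -> R2 @ bar 3 tick 0 v(0, 2): G3/B4 M3 -> F3/C4 P5 similar
  -> R7 @ bar 3 tick 0 v(2,): B4->C4 leap 11st
  -> R1 @ bar 4 tick 0 v(0, 2): F3/C4 P5 -> E3/B3 P5 similar
  -> R3 @ bar 4 tick 0 v(1, 2): C4 above B3
  -> R3 @ bar 4 tick 1 v(1, 2): C4 above B3
  -> R3 @ bar 4 tick 2 v(1, 2): C4 above B3
  -> R3 @ bar 4 tick 3 v(1, 2): C4 above B3
  -> R2 @ bar 5 tick 0 v(0, 2): E3/B3 P5 -> A3/A4 P8 similar
  -> R7 @ bar 5 tick 0 v(2,): B3->A4 leap 10st
  -> R8 @ bar 5 tick 0 v(0, 2): penult P8 not 3rd/6th
  -> R6 @ bar 6 tick 3 v(0, 2): closes on M3

(0, 0, R5, (0, 2))
(1, 0, R2, (0, 2))
(2, 0, R2, (0, 1))
(3, 0, R2, (0, 2))
(3, 0, R7, (2,))
(4, 0, R1, (0, 2))
(4, 0, R3, (1, 2))
(4, 1, R3, (1, 2))
(4, 2, R3, (1, 2))
(4, 3, R3, (1, 2))
(5, 0, R2, (0, 2))
(5, 0, R7, (2,))
(5, 0, R8, (0, 2))
(6, 3, R6, (0, 2))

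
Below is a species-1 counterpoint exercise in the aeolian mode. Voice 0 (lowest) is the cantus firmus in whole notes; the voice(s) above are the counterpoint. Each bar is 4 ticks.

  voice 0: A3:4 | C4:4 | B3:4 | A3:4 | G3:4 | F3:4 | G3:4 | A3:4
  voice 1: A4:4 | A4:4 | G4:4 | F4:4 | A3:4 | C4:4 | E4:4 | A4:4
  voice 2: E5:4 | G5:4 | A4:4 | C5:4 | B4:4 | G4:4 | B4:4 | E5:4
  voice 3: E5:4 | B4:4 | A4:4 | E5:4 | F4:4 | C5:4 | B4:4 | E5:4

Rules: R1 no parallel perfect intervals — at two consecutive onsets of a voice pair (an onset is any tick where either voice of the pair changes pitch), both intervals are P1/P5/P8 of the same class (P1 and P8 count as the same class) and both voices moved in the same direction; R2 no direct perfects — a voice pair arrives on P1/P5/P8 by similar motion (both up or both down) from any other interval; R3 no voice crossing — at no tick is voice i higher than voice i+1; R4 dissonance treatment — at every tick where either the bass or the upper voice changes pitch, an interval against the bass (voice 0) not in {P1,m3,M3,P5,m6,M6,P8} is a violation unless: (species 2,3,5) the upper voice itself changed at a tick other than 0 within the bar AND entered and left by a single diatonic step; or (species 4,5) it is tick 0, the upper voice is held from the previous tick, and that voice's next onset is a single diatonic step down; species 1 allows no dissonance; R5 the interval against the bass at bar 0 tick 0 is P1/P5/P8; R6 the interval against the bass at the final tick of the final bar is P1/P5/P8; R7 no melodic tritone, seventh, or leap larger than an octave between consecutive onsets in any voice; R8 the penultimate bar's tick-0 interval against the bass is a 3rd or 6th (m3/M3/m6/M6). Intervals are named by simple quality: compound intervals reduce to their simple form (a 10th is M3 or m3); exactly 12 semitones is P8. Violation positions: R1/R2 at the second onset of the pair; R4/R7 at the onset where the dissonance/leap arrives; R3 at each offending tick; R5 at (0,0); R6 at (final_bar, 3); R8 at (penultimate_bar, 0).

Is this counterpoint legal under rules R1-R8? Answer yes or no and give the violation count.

No (26 violations)

bar 0: v0=A3 v1=A4 v2=E5 v3=E5 (P5)
bar 1: v0=C4 v1=A4 v2=G5 v3=B4 (M7)
bar 2: v0=B3 v1=G4 v2=A4 v3=A4 (m7)
bar 3: v0=A3 v1=F4 v2=C5 v3=E5 (P5)
bar 4: v0=G3 v1=A3 v2=B4 v3=F4 (m7)
bar 5: v0=F3 v1=C4 v2=G4 v3=C5 (P5)
bar 6: v0=G3 v1=E4 v2=B4 v3=B4 (M3)
bar 7: v0=A3 v1=A4 v2=E5 v3=E5 (P5)
  R1 @ bar1.0: A3/E5 P5 -> C4/G5 P5 similar
  R3 @ bar1.0: G5 above B4
  R4 @ bar1.0: C4/B4 M7 untreated
  R3 @ bar1.1: G5 above B4
  R3 @ bar1.2: G5 above B4
  R3 @ bar1.3: G5 above B4
  R2 @ bar2.0: G5/B4 m6 -> A4/A4 P1 similar
  R4 @ bar2.0: B3/A4 m7 untreated
  R4 @ bar2.0: B3/A4 m7 untreated
  R7 @ bar2.0: G5->A4 leap 10st
  R3 @ bar4.0: B4 above F4
  R4 @ bar4.0: G3/A3 M2 untreated
  R4 @ bar4.0: G3/F4 m7 untreated
  R7 @ bar4.0: E5->F4 leap 11st
  R3 @ bar4.1: B4 above F4
  R3 @ bar4.2: B4 above F4
  R3 @ bar4.3: B4 above F4
  R2 @ bar5.0: A3/F4 m6 -> C4/C5 P8 similar
  R4 @ bar5.0: F3/G4 M2 untreated
  R1 @ bar6.0: C4/G4 P5 -> E4/B4 P5 similar
  R1 @ bar7.0: E4/B4 P5 -> A4/E5 P5 similar
  R1 @ bar7.0: E4/B4 P5 -> A4/E5 P5 similar
  R1 @ bar7.0: B4/B4 P1 -> E5/E5 P1 similar
  R2 @ bar7.0: G3/E4 M6 -> A3/A4 P8 similar
  R2 @ bar7.0: G3/B4 M3 -> A3/E5 P5 similar
  R2 @ bar7.0: G3/B4 M3 -> A3/E5 P5 similar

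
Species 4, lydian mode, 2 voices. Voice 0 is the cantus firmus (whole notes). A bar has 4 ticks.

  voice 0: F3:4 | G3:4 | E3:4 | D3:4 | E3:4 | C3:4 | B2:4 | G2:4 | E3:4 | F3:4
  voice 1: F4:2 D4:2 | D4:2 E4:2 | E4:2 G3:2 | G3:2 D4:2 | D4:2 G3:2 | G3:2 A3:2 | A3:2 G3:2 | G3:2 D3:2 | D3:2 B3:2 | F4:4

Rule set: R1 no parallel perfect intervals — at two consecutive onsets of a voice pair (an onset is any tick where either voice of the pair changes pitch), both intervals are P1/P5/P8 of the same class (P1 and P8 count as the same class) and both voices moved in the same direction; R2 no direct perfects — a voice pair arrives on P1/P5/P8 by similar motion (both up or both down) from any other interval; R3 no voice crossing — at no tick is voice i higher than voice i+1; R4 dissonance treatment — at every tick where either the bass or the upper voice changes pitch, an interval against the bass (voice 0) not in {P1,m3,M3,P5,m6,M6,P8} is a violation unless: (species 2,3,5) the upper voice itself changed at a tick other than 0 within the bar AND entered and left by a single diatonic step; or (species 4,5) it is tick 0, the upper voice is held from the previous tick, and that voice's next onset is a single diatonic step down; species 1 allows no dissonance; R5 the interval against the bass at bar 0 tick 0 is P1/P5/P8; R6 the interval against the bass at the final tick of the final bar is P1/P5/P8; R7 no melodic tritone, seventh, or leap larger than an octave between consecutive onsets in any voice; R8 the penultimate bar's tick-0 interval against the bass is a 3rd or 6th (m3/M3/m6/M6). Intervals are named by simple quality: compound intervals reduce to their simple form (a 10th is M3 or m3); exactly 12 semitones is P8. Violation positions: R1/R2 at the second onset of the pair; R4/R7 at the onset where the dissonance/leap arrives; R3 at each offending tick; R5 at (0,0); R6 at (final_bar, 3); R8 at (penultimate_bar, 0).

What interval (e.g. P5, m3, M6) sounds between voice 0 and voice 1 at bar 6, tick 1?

voice 0=B2 voice 1=A3 -> m7

m7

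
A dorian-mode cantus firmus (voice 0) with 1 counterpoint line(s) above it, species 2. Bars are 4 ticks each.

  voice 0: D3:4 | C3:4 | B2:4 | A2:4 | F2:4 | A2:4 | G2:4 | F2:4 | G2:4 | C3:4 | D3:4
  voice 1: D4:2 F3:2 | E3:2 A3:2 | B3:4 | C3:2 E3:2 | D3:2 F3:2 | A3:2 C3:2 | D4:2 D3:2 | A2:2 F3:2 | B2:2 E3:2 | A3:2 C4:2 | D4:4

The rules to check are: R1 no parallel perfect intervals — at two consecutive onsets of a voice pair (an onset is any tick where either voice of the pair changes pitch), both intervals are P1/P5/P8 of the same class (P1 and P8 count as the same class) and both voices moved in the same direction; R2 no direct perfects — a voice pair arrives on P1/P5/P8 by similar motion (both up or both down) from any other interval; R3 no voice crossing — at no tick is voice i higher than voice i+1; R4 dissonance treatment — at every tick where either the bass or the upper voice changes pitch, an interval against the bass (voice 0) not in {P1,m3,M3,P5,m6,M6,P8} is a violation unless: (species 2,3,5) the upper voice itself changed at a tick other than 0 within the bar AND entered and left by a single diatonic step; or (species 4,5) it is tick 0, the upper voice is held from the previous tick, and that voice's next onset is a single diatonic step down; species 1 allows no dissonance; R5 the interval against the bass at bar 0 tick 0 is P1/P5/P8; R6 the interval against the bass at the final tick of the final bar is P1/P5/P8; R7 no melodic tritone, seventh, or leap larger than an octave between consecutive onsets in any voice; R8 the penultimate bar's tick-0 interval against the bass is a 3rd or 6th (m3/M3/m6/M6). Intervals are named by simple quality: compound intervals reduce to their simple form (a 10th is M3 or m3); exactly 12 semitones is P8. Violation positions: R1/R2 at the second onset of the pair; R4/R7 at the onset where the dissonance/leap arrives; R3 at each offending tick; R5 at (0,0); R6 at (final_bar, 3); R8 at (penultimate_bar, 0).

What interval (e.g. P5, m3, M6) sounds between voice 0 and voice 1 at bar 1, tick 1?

M3

voice 0=C3 voice 1=E3 -> M3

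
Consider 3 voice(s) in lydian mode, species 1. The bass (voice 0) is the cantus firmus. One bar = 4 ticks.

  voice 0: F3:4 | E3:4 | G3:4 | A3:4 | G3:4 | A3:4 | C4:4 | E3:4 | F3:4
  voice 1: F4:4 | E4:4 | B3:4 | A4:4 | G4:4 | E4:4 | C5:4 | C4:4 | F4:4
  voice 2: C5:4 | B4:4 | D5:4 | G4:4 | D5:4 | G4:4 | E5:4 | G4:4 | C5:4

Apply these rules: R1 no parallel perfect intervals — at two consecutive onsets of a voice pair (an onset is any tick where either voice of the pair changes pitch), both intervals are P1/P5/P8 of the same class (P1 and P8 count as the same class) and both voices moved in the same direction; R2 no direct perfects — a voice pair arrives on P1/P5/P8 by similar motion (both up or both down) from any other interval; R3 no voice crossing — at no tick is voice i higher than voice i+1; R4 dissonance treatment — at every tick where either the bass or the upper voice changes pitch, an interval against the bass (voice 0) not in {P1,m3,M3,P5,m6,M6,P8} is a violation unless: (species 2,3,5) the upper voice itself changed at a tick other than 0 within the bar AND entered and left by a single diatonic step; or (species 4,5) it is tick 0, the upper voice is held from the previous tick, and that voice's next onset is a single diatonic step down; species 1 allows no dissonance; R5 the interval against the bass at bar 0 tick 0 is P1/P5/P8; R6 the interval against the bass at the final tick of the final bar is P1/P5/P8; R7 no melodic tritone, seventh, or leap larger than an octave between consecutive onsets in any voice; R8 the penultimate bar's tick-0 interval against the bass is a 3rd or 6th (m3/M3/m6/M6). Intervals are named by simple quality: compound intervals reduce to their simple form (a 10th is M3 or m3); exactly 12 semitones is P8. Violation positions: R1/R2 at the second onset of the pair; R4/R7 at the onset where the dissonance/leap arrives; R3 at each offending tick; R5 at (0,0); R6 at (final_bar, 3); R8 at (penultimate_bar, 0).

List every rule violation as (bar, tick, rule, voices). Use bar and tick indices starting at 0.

bar 0: v0=F3 v1=F4 v2=C5 downbeat P5
bar 1: v0=E3 v1=E4 v2=B4 downbeat P5
bar 2: v0=G3 v1=B3 v2=D5 downbeat P5
bar 3: v0=A3 v1=A4 v2=G4 downbeat m7
bar 4: v0=G3 v1=G4 v2=D5 downbeat P5
bar 5: v0=A3 v1=E4 v2=G4 downbeat m7
bar 6: v0=C4 v1=C5 v2=E5 downbeat M3
bar 7: v0=E3 v1=C4 v2=G4 downbeat m3
bar 8: v0=F3 v1=F4 v2=C5 downbeat P5
  -> R1 @ bar 1 tick 0 v(0, 1): F3/F4 P8 -> E3/E4 P8 similar
  -> R1 @ bar 1 tick 0 v(0, 2): F3/C5 P5 -> E3/B4 P5 similar
  -> R1 @ bar 1 tick 0 v(1, 2): F4/C5 P5 -> E4/B4 P5 similar
  -> R1 @ bar 2 tick 0 v(0, 2): E3/B4 P5 -> G3/D5 P5 similar
  -> R2 @ bar 3 tick 0 v(0, 1): G3/B3 M3 -> A3/A4 P8 similar
  -> R3 @ bar 3 tick 0 v(1, 2): A4 above G4
  -> R4 @ bar 3 tick 0 v(0, 2): A3/G4 m7 untreated
  -> R7 @ bar 3 tick 0 v(1,): B3->A4 leap 10st
  -> R3 @ bar 3 tick 1 v(1, 2): A4 above G4
  -> R3 @ bar 3 tick 2 v(1, 2): A4 above G4
  -> R3 @ bar 3 tick 3 v(1, 2): A4 above G4
  -> R1 @ bar 4 tick 0 v(0, 1): A3/A4 P8 -> G3/G4 P8 similar
  -> R4 @ bar 5 tick 0 v(0, 2): A3/G4 m7 untreated
  -> R2 @ bar 6 tick 0 v(0, 1): A3/E4 P5 -> C4/C5 P8 similar
  -> R2 @ bar 7 tick 0 v(1, 2): C5/E5 M3 -> C4/G4 P5 similar
  -> R1 @ bar 8 tick 0 v(1, 2): C4/G4 P5 -> F4/C5 P5 similar
  -> R2 @ bar 8 tick 0 v(0, 1): E3/C4 m6 -> F3/F4 P8 similar
  -> R2 @ bar 8 tick 0 v(0, 2): E3/G4 m3 -> F3/C5 P5 similar

(1, 0, R1, (0, 1))
(1, 0, R1, (0, 2))
(1, 0, R1, (1, 2))
(2, 0, R1, (0, 2))
(3, 0, R2, (0, 1))
(3, 0, R3, (1, 2))
(3, 0, R4, (0, 2))
(3, 0, R7, (1,))
(3, 1, R3, (1, 2))
(3, 2, R3, (1, 2))
(3, 3, R3, (1, 2))
(4, 0, R1, (0, 1))
(5, 0, R4, (0, 2))
(6, 0, R2, (0, 1))
(7, 0, R2, (1, 2))
(8, 0, R1, (1, 2))
(8, 0, R2, (0, 1))
(8, 0, R2, (0, 2))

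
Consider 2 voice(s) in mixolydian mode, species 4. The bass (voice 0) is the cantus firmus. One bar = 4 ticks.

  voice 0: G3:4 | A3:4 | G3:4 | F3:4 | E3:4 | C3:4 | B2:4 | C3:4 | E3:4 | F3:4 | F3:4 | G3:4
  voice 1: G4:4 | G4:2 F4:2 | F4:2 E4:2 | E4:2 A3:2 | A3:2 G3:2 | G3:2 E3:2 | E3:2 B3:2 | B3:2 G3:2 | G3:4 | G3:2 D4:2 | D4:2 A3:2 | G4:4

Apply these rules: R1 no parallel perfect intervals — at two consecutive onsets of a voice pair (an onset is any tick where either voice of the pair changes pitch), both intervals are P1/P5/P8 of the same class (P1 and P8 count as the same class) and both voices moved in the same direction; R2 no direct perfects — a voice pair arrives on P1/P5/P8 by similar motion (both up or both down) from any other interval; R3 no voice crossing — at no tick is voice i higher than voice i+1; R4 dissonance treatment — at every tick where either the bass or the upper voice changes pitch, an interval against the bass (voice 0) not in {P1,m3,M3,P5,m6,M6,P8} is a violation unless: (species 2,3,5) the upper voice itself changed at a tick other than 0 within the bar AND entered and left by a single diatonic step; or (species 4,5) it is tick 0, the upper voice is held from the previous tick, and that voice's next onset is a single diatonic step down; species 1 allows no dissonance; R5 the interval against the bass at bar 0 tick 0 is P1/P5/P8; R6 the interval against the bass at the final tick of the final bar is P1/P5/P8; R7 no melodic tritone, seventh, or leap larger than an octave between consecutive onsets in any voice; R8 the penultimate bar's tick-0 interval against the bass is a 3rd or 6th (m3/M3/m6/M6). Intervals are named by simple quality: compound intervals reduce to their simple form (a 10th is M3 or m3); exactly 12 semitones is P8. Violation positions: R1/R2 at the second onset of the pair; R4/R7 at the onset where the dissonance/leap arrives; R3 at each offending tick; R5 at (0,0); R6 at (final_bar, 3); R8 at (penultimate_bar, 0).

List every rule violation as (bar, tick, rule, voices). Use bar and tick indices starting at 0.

bar 0: v0=G3 v1=G4 downbeat P8
bar 1: v0=A3 v1=G4 downbeat m7
bar 2: v0=G3 v1=F4 downbeat m7
bar 3: v0=F3 v1=E4 downbeat M7
bar 4: v0=E3 v1=A3 downbeat P4
bar 5: v0=C3 v1=G3 downbeat P5
bar 6: v0=B2 v1=E3 downbeat P4
bar 7: v0=C3 v1=B3 downbeat M7
bar 8: v0=E3 v1=G3 downbeat m3
bar 9: v0=F3 v1=G3 downbeat M2
bar 10: v0=F3 v1=D4 downbeat M6
bar 11: v0=G3 v1=G4 downbeat P8
  -> R4 @ bar 3 tick 0 v(0, 1): F3/E4 M7 untreated
  -> R4 @ bar 6 tick 0 v(0, 1): B2/E3 P4 untreated
  -> R4 @ bar 7 tick 0 v(0, 1): C3/B3 M7 untreated
  -> R4 @ bar 9 tick 0 v(0, 1): F3/G3 M2 untreated
  -> R2 @ bar 11 tick 0 v(0, 1): F3/A3 M3 -> G3/G4 P8 similar
  -> R7 @ bar 11 tick 0 v(1,): A3->G4 leap 10st

(3, 0, R4, (0, 1))
(6, 0, R4, (0, 1))
(7, 0, R4, (0, 1))
(9, 0, R4, (0, 1))
(11, 0, R2, (0, 1))
(11, 0, R7, (1,))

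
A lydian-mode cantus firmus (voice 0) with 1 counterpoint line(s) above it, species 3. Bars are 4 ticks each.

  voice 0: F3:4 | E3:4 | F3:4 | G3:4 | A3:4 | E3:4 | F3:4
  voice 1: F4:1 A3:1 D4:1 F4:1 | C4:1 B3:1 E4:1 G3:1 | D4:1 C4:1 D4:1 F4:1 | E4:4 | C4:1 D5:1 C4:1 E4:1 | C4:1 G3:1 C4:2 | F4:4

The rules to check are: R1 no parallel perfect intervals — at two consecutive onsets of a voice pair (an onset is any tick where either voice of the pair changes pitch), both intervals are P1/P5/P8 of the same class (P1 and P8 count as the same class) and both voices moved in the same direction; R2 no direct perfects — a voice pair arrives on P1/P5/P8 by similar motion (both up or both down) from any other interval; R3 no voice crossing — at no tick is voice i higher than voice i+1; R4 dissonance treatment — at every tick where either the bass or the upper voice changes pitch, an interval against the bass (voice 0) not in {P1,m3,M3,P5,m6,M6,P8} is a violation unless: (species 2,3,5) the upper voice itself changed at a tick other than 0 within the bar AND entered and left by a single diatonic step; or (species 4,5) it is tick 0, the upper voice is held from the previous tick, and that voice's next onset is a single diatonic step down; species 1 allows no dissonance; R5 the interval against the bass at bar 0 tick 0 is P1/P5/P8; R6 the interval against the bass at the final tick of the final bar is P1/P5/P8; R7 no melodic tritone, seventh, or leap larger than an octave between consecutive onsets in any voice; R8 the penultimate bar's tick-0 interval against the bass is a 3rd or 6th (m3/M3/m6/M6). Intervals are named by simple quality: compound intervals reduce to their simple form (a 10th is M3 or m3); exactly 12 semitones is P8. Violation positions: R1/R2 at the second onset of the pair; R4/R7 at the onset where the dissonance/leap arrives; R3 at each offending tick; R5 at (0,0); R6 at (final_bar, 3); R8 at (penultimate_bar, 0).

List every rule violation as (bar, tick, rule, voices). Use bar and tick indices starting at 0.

bar 0: v0=F3 v1=F4 downbeat P8
bar 1: v0=E3 v1=C4 downbeat m6
bar 2: v0=F3 v1=D4 downbeat M6
bar 3: v0=G3 v1=E4 downbeat M6
bar 4: v0=A3 v1=C4 downbeat m3
bar 5: v0=E3 v1=C4 downbeat m6
bar 6: v0=F3 v1=F4 downbeat P8
  -> R4 @ bar 4 tick 1 v(0, 1): A3/D5 P4 untreated
  -> R7 @ bar 4 tick 1 v(1,): C4->D5 leap 14st
  -> R7 @ bar 4 tick 2 v(1,): D5->C4 leap 14st
  -> R2 @ bar 6 tick 0 v(0, 1): E3/C4 m6 -> F3/F4 P8 similar

(4, 1, R4, (0, 1))
(4, 1, R7, (1,))
(4, 2, R7, (1,))
(6, 0, R2, (0, 1))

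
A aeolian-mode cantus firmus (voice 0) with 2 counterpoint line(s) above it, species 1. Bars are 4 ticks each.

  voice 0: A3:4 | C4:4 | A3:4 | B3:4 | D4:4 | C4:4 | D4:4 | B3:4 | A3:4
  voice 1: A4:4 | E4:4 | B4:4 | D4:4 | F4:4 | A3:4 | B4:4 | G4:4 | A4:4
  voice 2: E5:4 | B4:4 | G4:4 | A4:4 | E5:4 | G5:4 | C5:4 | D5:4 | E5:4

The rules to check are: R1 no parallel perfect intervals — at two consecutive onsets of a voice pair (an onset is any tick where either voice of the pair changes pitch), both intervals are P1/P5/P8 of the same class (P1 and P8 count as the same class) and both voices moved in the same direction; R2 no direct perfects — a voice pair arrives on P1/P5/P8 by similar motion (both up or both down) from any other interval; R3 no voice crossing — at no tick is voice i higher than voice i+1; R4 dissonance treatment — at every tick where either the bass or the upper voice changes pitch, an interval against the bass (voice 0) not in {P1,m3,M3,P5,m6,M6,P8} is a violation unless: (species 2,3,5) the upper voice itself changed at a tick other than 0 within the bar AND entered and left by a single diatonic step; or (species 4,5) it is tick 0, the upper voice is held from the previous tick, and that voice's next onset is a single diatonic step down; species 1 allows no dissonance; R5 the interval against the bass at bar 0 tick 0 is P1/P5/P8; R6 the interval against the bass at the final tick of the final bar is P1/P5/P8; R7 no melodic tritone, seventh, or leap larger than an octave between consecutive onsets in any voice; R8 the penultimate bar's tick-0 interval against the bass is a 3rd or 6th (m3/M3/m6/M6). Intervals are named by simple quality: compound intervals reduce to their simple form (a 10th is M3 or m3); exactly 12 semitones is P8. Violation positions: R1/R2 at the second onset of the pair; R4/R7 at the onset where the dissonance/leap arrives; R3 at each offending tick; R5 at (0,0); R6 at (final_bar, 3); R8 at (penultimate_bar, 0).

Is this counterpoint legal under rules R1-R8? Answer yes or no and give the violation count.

No (17 violations)

bar 0: v0=A3 v1=A4 v2=E5 (P5)
bar 1: v0=C4 v1=E4 v2=B4 (M7)
bar 2: v0=A3 v1=B4 v2=G4 (m7)
bar 3: v0=B3 v1=D4 v2=A4 (m7)
bar 4: v0=D4 v1=F4 v2=E5 (M2)
bar 5: v0=C4 v1=A3 v2=G5 (P5)
bar 6: v0=D4 v1=B4 v2=C5 (m7)
bar 7: v0=B3 v1=G4 v2=D5 (m3)
bar 8: v0=A3 v1=A4 v2=E5 (P5)
  R1 @ bar1.0: A4/E5 P5 -> E4/B4 P5 similar
  R4 @ bar1.0: C4/B4 M7 untreated
  R3 @ bar2.0: B4 above G4
  R4 @ bar2.0: A3/B4 M2 untreated
  R4 @ bar2.0: A3/G4 m7 untreated
  R3 @ bar2.1: B4 above G4
  R3 @ bar2.2: B4 above G4
  R3 @ bar2.3: B4 above G4
  R4 @ bar3.0: B3/A4 m7 untreated
  R4 @ bar4.0: D4/E5 M2 untreated
  R3 @ bar5.0: C4 above A3
  R3 @ bar5.1: C4 above A3
  R3 @ bar5.2: C4 above A3
  R3 @ bar5.3: C4 above A3
  R4 @ bar6.0: D4/C5 m7 untreated
  R7 @ bar6.0: A3->B4 leap 14st
  R1 @ bar8.0: G4/D5 P5 -> A4/E5 P5 similar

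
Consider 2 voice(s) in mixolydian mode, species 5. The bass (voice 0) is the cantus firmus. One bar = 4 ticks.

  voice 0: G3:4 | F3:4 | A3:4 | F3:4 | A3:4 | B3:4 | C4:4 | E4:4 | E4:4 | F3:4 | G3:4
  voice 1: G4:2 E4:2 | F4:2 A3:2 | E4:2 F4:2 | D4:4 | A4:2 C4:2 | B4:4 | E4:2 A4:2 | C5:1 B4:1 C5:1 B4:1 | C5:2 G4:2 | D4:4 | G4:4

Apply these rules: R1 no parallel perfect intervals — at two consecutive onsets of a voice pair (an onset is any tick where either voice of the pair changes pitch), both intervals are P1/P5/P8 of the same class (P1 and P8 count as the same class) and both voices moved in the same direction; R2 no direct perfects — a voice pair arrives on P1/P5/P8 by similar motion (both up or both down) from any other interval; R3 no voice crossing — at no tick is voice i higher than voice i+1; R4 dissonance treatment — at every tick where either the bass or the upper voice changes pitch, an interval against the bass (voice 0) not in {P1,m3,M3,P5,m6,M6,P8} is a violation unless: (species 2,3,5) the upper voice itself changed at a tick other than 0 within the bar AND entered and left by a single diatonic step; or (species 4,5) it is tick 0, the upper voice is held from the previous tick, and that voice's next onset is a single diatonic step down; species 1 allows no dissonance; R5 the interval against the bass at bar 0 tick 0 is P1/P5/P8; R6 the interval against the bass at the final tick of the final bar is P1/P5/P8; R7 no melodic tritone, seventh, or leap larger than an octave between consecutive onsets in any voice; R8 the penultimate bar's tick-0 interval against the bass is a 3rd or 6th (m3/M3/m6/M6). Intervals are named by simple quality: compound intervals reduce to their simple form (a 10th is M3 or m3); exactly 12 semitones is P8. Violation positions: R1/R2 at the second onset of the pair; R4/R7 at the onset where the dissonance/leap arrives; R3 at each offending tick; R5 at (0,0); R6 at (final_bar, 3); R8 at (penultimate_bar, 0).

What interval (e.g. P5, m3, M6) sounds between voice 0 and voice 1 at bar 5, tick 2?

P8

voice 0=B3 voice 1=B4 -> P8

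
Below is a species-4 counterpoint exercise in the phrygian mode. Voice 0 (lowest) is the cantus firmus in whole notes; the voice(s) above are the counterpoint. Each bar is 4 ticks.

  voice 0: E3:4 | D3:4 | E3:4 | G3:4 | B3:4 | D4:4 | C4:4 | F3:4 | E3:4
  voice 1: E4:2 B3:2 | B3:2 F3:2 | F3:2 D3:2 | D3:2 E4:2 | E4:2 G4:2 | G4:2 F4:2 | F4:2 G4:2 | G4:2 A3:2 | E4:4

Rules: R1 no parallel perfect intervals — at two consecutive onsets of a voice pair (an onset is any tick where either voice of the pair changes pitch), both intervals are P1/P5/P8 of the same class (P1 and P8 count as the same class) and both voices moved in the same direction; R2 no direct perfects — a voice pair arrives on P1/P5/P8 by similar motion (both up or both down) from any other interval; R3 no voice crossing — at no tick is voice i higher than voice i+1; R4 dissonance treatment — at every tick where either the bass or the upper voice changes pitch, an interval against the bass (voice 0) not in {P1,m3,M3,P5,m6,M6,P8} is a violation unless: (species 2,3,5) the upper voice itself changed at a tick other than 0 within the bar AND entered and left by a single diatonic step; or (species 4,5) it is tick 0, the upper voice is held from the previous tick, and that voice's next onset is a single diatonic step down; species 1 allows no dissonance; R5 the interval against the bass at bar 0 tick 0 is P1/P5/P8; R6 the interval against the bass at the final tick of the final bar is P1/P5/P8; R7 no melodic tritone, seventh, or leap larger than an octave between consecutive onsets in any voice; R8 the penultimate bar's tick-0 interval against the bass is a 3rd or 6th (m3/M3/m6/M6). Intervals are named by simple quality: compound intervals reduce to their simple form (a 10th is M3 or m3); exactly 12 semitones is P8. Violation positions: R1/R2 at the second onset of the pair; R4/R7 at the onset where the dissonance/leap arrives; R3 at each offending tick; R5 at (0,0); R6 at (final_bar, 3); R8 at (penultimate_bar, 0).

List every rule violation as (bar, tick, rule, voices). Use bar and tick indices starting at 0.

(1, 2, R7, (1,))
(2, 0, R4, (0, 1))
(2, 2, R3, (0, 1))
(2, 2, R4, (0, 1))
(2, 3, R3, (0, 1))
(3, 0, R3, (0, 1))
(3, 0, R4, (0, 1))
(3, 1, R3, (0, 1))
(3, 2, R7, (1,))
(4, 0, R4, (0, 1))
(6, 0, R4, (0, 1))
(7, 0, R4, (0, 1))
(7, 0, R8, (0, 1))
(7, 2, R7, (1,))

bar 0: v0=E3 v1=E4 downbeat P8
bar 1: v0=D3 v1=B3 downbeat M6
bar 2: v0=E3 v1=F3 downbeat m2
bar 3: v0=G3 v1=D3 downbeat P4
bar 4: v0=B3 v1=E4 downbeat P4
bar 5: v0=D4 v1=G4 downbeat P4
bar 6: v0=C4 v1=F4 downbeat P4
bar 7: v0=F3 v1=G4 downbeat M2
bar 8: v0=E3 v1=E4 downbeat P8
  -> R7 @ bar 1 tick 2 v(1,): B3->F3 leap 6st
  -> R4 @ bar 2 tick 0 v(0, 1): E3/F3 m2 untreated
  -> R3 @ bar 2 tick 2 v(0, 1): E3 above D3
  -> R4 @ bar 2 tick 2 v(0, 1): E3/D3 M2 untreated
  -> R3 @ bar 2 tick 3 v(0, 1): E3 above D3
  -> R3 @ bar 3 tick 0 v(0, 1): G3 above D3
  -> R4 @ bar 3 tick 0 v(0, 1): G3/D3 P4 untreated
  -> R3 @ bar 3 tick 1 v(0, 1): G3 above D3
  -> R7 @ bar 3 tick 2 v(1,): D3->E4 leap 14st
  -> R4 @ bar 4 tick 0 v(0, 1): B3/E4 P4 untreated
  -> R4 @ bar 6 tick 0 v(0, 1): C4/F4 P4 untreated
  -> R4 @ bar 7 tick 0 v(0, 1): F3/G4 M2 untreated
  -> R8 @ bar 7 tick 0 v(0, 1): penult M2 not 3rd/6th
  -> R7 @ bar 7 tick 2 v(1,): G4->A3 leap 10st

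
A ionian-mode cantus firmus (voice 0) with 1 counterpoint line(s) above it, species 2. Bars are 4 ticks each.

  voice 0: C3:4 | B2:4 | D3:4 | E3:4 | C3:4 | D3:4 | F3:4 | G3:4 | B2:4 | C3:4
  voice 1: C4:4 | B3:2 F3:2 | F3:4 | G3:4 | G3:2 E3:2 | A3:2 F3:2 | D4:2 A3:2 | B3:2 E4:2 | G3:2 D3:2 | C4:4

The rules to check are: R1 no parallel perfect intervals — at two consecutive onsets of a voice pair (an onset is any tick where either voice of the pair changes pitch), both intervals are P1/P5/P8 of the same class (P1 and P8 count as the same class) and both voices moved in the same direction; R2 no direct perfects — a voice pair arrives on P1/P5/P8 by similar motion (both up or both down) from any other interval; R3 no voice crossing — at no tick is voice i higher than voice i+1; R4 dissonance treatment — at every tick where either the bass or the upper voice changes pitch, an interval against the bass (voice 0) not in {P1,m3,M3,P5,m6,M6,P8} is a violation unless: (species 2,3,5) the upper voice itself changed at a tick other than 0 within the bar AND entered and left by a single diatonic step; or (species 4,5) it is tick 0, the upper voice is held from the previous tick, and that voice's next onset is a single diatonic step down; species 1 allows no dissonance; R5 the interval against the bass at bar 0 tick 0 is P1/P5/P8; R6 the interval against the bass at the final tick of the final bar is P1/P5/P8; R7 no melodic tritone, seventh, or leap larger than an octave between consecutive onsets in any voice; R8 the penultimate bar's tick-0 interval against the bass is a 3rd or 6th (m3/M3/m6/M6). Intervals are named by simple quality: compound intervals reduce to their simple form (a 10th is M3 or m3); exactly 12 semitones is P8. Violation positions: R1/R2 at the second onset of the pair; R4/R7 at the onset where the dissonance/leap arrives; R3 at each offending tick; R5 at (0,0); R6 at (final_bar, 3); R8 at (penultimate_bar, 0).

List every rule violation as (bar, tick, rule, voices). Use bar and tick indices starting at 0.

bar 0: v0=C3 v1=C4 downbeat P8
bar 1: v0=B2 v1=B3 downbeat P8
bar 2: v0=D3 v1=F3 downbeat m3
bar 3: v0=E3 v1=G3 downbeat m3
bar 4: v0=C3 v1=G3 downbeat P5
bar 5: v0=D3 v1=A3 downbeat P5
bar 6: v0=F3 v1=D4 downbeat M6
bar 7: v0=G3 v1=B3 downbeat M3
bar 8: v0=B2 v1=G3 downbeat m6
bar 9: v0=C3 v1=C4 downbeat P8
  -> R1 @ bar 1 tick 0 v(0, 1): C3/C4 P8 -> B2/B3 P8 similar
  -> R4 @ bar 1 tick 2 v(0, 1): B2/F3 TT untreated
  -> R7 @ bar 1 tick 2 v(1,): B3->F3 leap 6st
  -> R2 @ bar 5 tick 0 v(0, 1): C3/E3 M3 -> D3/A3 P5 similar
  -> R2 @ bar 9 tick 0 v(0, 1): B2/D3 m3 -> C3/C4 P8 similar
  -> R7 @ bar 9 tick 0 v(1,): D3->C4 leap 10st

(1, 0, R1, (0, 1))
(1, 2, R4, (0, 1))
(1, 2, R7, (1,))
(5, 0, R2, (0, 1))
(9, 0, R2, (0, 1))
(9, 0, R7, (1,))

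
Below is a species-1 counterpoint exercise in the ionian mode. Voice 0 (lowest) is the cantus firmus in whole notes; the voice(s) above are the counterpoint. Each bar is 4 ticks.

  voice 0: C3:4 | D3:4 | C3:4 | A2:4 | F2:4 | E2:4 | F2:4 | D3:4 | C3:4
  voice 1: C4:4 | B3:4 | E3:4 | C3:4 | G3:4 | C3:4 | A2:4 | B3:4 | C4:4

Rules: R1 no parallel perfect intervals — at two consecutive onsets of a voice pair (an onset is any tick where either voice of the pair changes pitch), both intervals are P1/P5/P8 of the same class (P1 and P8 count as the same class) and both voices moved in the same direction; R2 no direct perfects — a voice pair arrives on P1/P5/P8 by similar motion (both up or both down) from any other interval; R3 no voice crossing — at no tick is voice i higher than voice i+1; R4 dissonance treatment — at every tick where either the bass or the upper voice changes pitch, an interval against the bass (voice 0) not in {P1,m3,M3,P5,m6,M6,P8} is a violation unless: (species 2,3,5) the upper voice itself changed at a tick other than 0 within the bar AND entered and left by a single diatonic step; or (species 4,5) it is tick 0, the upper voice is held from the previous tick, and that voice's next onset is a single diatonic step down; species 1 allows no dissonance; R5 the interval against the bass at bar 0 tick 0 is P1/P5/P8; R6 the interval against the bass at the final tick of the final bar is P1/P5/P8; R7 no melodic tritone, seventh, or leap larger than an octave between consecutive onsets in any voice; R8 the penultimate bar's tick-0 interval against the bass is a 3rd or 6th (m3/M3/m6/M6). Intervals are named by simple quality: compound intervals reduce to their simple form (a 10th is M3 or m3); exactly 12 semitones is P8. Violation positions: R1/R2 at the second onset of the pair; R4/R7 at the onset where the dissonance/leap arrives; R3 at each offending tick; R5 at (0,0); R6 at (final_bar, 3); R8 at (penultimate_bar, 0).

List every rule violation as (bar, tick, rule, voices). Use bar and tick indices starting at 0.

bar 0: v0=C3 v1=C4 downbeat P8
bar 1: v0=D3 v1=B3 downbeat M6
bar 2: v0=C3 v1=E3 downbeat M3
bar 3: v0=A2 v1=C3 downbeat m3
bar 4: v0=F2 v1=G3 downbeat M2
bar 5: v0=E2 v1=C3 downbeat m6
bar 6: v0=F2 v1=A2 downbeat M3
bar 7: v0=D3 v1=B3 downbeat M6
bar 8: v0=C3 v1=C4 downbeat P8
  -> R4 @ bar 4 tick 0 v(0, 1): F2/G3 M2 untreated
  -> R7 @ bar 7 tick 0 v(1,): A2->B3 leap 14st

(4, 0, R4, (0, 1))
(7, 0, R7, (1,))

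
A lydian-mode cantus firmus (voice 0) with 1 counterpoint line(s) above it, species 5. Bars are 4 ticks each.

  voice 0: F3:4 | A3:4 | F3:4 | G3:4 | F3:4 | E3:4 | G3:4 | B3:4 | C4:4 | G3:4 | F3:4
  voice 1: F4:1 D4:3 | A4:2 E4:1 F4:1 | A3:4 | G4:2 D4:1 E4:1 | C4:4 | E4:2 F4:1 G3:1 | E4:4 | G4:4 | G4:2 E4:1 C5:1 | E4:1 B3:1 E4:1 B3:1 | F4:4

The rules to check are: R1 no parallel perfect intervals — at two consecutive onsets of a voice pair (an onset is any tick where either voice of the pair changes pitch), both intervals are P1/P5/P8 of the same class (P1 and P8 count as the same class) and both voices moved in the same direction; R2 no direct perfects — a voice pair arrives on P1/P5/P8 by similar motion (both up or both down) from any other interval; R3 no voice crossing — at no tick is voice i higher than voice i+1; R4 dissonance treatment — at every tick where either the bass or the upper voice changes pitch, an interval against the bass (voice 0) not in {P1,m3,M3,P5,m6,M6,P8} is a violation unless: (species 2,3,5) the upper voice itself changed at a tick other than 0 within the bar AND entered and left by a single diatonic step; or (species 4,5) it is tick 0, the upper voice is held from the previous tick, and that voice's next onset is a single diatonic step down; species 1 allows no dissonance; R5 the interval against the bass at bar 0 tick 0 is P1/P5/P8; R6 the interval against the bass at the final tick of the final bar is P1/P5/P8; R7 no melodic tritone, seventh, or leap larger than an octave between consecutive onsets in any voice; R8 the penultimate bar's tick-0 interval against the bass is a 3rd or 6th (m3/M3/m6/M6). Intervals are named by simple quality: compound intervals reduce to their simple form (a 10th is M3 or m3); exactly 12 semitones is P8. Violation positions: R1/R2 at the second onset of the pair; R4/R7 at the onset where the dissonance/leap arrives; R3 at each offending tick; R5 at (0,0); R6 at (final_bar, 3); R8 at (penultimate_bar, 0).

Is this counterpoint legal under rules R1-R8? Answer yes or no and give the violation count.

bar 0: v0=F3 v1=F4 (P8)
bar 1: v0=A3 v1=A4 (P8)
bar 2: v0=F3 v1=A3 (M3)
bar 3: v0=G3 v1=G4 (P8)
bar 4: v0=F3 v1=C4 (P5)
bar 5: v0=E3 v1=E4 (P8)
bar 6: v0=G3 v1=E4 (M6)
bar 7: v0=B3 v1=G4 (m6)
bar 8: v0=C4 v1=G4 (P5)
bar 9: v0=G3 v1=E4 (M6)
bar 10: v0=F3 v1=F4 (P8)
  R2 @ bar1.0: F3/D4 M6 -> A3/A4 P8 similar
  R2 @ bar3.0: F3/A3 M3 -> G3/G4 P8 similar
  R7 @ bar3.0: A3->G4 leap 10st
  R2 @ bar4.0: G3/E4 M6 -> F3/C4 P5 similar
  R4 @ bar5.2: E3/F4 m2 untreated
  R7 @ bar5.3: F4->G3 leap 10st
  R7 @ bar10.0: B3->F4 leap 6st

No (7 violations)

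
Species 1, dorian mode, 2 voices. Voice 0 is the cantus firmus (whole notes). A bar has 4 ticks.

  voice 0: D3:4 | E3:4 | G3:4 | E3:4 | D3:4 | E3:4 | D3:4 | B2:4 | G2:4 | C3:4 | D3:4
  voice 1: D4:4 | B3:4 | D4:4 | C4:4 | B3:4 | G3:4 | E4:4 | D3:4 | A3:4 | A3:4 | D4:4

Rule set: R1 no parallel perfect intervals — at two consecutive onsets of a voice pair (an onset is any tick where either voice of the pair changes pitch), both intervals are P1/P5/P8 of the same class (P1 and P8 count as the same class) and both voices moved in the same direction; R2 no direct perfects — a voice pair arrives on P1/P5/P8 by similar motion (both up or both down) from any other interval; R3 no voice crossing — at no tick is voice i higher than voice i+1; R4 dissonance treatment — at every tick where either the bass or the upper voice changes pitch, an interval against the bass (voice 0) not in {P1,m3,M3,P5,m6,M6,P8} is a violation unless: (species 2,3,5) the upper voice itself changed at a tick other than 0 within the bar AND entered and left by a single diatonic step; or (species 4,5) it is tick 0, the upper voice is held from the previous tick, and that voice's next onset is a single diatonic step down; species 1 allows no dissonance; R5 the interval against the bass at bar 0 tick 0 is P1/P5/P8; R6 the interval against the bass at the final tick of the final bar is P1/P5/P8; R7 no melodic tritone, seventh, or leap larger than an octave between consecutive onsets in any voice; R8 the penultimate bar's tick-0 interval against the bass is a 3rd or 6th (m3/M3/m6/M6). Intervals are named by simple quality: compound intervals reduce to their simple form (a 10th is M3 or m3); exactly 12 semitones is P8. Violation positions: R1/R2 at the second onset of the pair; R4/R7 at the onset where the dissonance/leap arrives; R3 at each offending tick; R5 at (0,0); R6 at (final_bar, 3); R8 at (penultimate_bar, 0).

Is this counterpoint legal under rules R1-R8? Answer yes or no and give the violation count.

No (5 violations)

bar 0: v0=D3 v1=D4 (P8)
bar 1: v0=E3 v1=B3 (P5)
bar 2: v0=G3 v1=D4 (P5)
bar 3: v0=E3 v1=C4 (m6)
bar 4: v0=D3 v1=B3 (M6)
bar 5: v0=E3 v1=G3 (m3)
bar 6: v0=D3 v1=E4 (M2)
bar 7: v0=B2 v1=D3 (m3)
bar 8: v0=G2 v1=A3 (M2)
bar 9: v0=C3 v1=A3 (M6)
bar 10: v0=D3 v1=D4 (P8)
  R1 @ bar2.0: E3/B3 P5 -> G3/D4 P5 similar
  R4 @ bar6.0: D3/E4 M2 untreated
  R7 @ bar7.0: E4->D3 leap 14st
  R4 @ bar8.0: G2/A3 M2 untreated
  R2 @ bar10.0: C3/A3 M6 -> D3/D4 P8 similar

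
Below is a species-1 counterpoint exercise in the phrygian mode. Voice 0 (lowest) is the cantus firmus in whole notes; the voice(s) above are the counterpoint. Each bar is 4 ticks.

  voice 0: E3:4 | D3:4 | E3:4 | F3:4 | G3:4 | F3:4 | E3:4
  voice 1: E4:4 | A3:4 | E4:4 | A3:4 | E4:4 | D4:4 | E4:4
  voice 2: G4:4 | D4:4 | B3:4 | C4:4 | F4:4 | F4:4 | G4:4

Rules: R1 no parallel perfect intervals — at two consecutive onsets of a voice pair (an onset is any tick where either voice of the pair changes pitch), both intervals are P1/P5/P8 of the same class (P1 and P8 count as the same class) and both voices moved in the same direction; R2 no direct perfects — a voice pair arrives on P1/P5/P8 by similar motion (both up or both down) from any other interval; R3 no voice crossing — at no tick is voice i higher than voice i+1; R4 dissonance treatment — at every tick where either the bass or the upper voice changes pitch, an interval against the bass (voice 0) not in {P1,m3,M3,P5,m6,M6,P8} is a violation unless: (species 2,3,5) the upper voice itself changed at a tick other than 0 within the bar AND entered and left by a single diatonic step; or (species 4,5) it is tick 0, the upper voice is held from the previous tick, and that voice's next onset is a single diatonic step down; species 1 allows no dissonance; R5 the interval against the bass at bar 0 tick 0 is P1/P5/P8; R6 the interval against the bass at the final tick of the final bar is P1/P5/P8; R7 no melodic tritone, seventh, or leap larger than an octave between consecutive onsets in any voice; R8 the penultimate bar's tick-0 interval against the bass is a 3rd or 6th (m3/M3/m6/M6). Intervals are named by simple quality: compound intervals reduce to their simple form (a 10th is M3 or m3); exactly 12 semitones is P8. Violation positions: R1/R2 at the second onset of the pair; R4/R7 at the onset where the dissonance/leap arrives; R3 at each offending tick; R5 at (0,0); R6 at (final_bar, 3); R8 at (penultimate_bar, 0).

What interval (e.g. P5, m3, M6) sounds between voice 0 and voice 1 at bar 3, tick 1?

voice 0=F3 voice 1=A3 -> M3

M3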